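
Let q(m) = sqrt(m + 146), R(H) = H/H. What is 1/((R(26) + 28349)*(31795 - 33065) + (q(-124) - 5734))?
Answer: -18005117/648368476367367 - sqrt(22)/1296736952734734 ≈ -2.7770e-8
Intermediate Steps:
R(H) = 1
q(m) = sqrt(146 + m)
1/((R(26) + 28349)*(31795 - 33065) + (q(-124) - 5734)) = 1/((1 + 28349)*(31795 - 33065) + (sqrt(146 - 124) - 5734)) = 1/(28350*(-1270) + (sqrt(22) - 5734)) = 1/(-36004500 + (-5734 + sqrt(22))) = 1/(-36010234 + sqrt(22))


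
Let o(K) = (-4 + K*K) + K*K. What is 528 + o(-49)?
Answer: 5326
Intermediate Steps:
o(K) = -4 + 2*K**2 (o(K) = (-4 + K**2) + K**2 = -4 + 2*K**2)
528 + o(-49) = 528 + (-4 + 2*(-49)**2) = 528 + (-4 + 2*2401) = 528 + (-4 + 4802) = 528 + 4798 = 5326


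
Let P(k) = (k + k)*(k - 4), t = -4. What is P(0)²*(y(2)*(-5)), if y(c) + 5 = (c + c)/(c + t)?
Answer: 0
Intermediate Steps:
y(c) = -5 + 2*c/(-4 + c) (y(c) = -5 + (c + c)/(c - 4) = -5 + (2*c)/(-4 + c) = -5 + 2*c/(-4 + c))
P(k) = 2*k*(-4 + k) (P(k) = (2*k)*(-4 + k) = 2*k*(-4 + k))
P(0)²*(y(2)*(-5)) = (2*0*(-4 + 0))²*(((20 - 3*2)/(-4 + 2))*(-5)) = (2*0*(-4))²*(((20 - 6)/(-2))*(-5)) = 0²*(-½*14*(-5)) = 0*(-7*(-5)) = 0*35 = 0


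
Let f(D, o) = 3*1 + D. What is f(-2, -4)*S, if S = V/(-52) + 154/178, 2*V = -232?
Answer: 3582/1157 ≈ 3.0959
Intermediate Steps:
V = -116 (V = (1/2)*(-232) = -116)
f(D, o) = 3 + D
S = 3582/1157 (S = -116/(-52) + 154/178 = -116*(-1/52) + 154*(1/178) = 29/13 + 77/89 = 3582/1157 ≈ 3.0959)
f(-2, -4)*S = (3 - 2)*(3582/1157) = 1*(3582/1157) = 3582/1157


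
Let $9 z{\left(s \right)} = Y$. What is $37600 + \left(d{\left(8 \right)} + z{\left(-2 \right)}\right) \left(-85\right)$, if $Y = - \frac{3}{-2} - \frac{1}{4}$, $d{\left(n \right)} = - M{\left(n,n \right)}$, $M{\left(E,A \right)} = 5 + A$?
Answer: $\frac{1392955}{36} \approx 38693.0$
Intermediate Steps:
$d{\left(n \right)} = -5 - n$ ($d{\left(n \right)} = - (5 + n) = -5 - n$)
$Y = \frac{5}{4}$ ($Y = \left(-3\right) \left(- \frac{1}{2}\right) - \frac{1}{4} = \frac{3}{2} - \frac{1}{4} = \frac{5}{4} \approx 1.25$)
$z{\left(s \right)} = \frac{5}{36}$ ($z{\left(s \right)} = \frac{1}{9} \cdot \frac{5}{4} = \frac{5}{36}$)
$37600 + \left(d{\left(8 \right)} + z{\left(-2 \right)}\right) \left(-85\right) = 37600 + \left(\left(-5 - 8\right) + \frac{5}{36}\right) \left(-85\right) = 37600 + \left(-13 + \frac{5}{36}\right) \left(-85\right) = 37600 - - \frac{39355}{36} = 37600 + \frac{39355}{36} = \frac{1392955}{36}$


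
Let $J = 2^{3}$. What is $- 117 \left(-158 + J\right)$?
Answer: $17550$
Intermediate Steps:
$J = 8$
$- 117 \left(-158 + J\right) = - 117 \left(-158 + 8\right) = \left(-117\right) \left(-150\right) = 17550$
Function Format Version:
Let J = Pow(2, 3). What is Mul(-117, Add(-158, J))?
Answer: 17550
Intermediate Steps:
J = 8
Mul(-117, Add(-158, J)) = Mul(-117, Add(-158, 8)) = Mul(-117, -150) = 17550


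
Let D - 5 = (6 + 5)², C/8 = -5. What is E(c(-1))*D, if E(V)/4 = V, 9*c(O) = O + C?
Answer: -2296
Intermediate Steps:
C = -40 (C = 8*(-5) = -40)
c(O) = -40/9 + O/9 (c(O) = (O - 40)/9 = (-40 + O)/9 = -40/9 + O/9)
D = 126 (D = 5 + (6 + 5)² = 5 + 11² = 5 + 121 = 126)
E(V) = 4*V
E(c(-1))*D = (4*(-40/9 + (⅑)*(-1)))*126 = (4*(-40/9 - ⅑))*126 = (4*(-41/9))*126 = -164/9*126 = -2296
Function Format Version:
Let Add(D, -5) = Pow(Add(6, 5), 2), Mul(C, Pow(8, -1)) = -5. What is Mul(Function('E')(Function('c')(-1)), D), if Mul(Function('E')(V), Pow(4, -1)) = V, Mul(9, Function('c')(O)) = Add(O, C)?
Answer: -2296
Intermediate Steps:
C = -40 (C = Mul(8, -5) = -40)
Function('c')(O) = Add(Rational(-40, 9), Mul(Rational(1, 9), O)) (Function('c')(O) = Mul(Rational(1, 9), Add(O, -40)) = Mul(Rational(1, 9), Add(-40, O)) = Add(Rational(-40, 9), Mul(Rational(1, 9), O)))
D = 126 (D = Add(5, Pow(Add(6, 5), 2)) = Add(5, Pow(11, 2)) = Add(5, 121) = 126)
Function('E')(V) = Mul(4, V)
Mul(Function('E')(Function('c')(-1)), D) = Mul(Mul(4, Add(Rational(-40, 9), Mul(Rational(1, 9), -1))), 126) = Mul(Mul(4, Add(Rational(-40, 9), Rational(-1, 9))), 126) = Mul(Mul(4, Rational(-41, 9)), 126) = Mul(Rational(-164, 9), 126) = -2296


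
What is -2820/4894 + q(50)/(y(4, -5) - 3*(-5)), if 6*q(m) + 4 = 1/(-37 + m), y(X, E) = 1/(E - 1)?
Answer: -1756167/2831179 ≈ -0.62030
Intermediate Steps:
y(X, E) = 1/(-1 + E)
q(m) = -2/3 + 1/(6*(-37 + m))
-2820/4894 + q(50)/(y(4, -5) - 3*(-5)) = -2820/4894 + ((149 - 4*50)/(6*(-37 + 50)))/(1/(-1 - 5) - 3*(-5)) = -2820*1/4894 + ((1/6)*(149 - 200)/13)/(1/(-6) + 15) = -1410/2447 + ((1/6)*(1/13)*(-51))/(-1/6 + 15) = -1410/2447 - 17/(26*89/6) = -1410/2447 - 17/26*6/89 = -1410/2447 - 51/1157 = -1756167/2831179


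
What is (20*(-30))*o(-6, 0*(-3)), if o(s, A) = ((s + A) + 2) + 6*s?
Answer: 24000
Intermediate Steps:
o(s, A) = 2 + A + 7*s (o(s, A) = ((A + s) + 2) + 6*s = (2 + A + s) + 6*s = 2 + A + 7*s)
(20*(-30))*o(-6, 0*(-3)) = (20*(-30))*(2 + 0*(-3) + 7*(-6)) = -600*(2 + 0 - 42) = -600*(-40) = 24000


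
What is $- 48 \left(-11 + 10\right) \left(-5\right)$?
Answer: $-240$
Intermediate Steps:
$- 48 \left(-11 + 10\right) \left(-5\right) = - 48 \left(\left(-1\right) \left(-5\right)\right) = \left(-48\right) 5 = -240$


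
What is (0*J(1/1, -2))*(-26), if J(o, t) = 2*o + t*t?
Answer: 0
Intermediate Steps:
J(o, t) = t**2 + 2*o (J(o, t) = 2*o + t**2 = t**2 + 2*o)
(0*J(1/1, -2))*(-26) = (0*((-2)**2 + 2/1))*(-26) = (0*(4 + 2*1))*(-26) = (0*(4 + 2))*(-26) = (0*6)*(-26) = 0*(-26) = 0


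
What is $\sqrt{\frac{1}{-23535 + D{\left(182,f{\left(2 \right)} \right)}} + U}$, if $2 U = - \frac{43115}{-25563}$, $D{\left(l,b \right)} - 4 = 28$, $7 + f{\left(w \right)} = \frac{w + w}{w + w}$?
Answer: $\frac{\sqrt{1217572680900577782}}{1201614378} \approx 0.91829$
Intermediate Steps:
$f{\left(w \right)} = -6$ ($f{\left(w \right)} = -7 + \frac{w + w}{w + w} = -7 + \frac{2 w}{2 w} = -7 + 2 w \frac{1}{2 w} = -7 + 1 = -6$)
$D{\left(l,b \right)} = 32$ ($D{\left(l,b \right)} = 4 + 28 = 32$)
$U = \frac{43115}{51126}$ ($U = \frac{\left(-43115\right) \frac{1}{-25563}}{2} = \frac{\left(-43115\right) \left(- \frac{1}{25563}\right)}{2} = \frac{1}{2} \cdot \frac{43115}{25563} = \frac{43115}{51126} \approx 0.84331$)
$\sqrt{\frac{1}{-23535 + D{\left(182,f{\left(2 \right)} \right)}} + U} = \sqrt{\frac{1}{-23535 + 32} + \frac{43115}{51126}} = \sqrt{\frac{1}{-23503} + \frac{43115}{51126}} = \sqrt{- \frac{1}{23503} + \frac{43115}{51126}} = \sqrt{\frac{1013280719}{1201614378}} = \frac{\sqrt{1217572680900577782}}{1201614378}$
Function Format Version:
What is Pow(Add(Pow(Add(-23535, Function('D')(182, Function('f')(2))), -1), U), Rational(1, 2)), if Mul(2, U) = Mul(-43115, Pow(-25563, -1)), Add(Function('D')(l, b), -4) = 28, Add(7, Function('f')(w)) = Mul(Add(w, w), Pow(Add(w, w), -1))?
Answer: Mul(Rational(1, 1201614378), Pow(1217572680900577782, Rational(1, 2))) ≈ 0.91829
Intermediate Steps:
Function('f')(w) = -6 (Function('f')(w) = Add(-7, Mul(Add(w, w), Pow(Add(w, w), -1))) = Add(-7, Mul(Mul(2, w), Pow(Mul(2, w), -1))) = Add(-7, Mul(Mul(2, w), Mul(Rational(1, 2), Pow(w, -1)))) = Add(-7, 1) = -6)
Function('D')(l, b) = 32 (Function('D')(l, b) = Add(4, 28) = 32)
U = Rational(43115, 51126) (U = Mul(Rational(1, 2), Mul(-43115, Pow(-25563, -1))) = Mul(Rational(1, 2), Mul(-43115, Rational(-1, 25563))) = Mul(Rational(1, 2), Rational(43115, 25563)) = Rational(43115, 51126) ≈ 0.84331)
Pow(Add(Pow(Add(-23535, Function('D')(182, Function('f')(2))), -1), U), Rational(1, 2)) = Pow(Add(Pow(Add(-23535, 32), -1), Rational(43115, 51126)), Rational(1, 2)) = Pow(Add(Pow(-23503, -1), Rational(43115, 51126)), Rational(1, 2)) = Pow(Add(Rational(-1, 23503), Rational(43115, 51126)), Rational(1, 2)) = Pow(Rational(1013280719, 1201614378), Rational(1, 2)) = Mul(Rational(1, 1201614378), Pow(1217572680900577782, Rational(1, 2)))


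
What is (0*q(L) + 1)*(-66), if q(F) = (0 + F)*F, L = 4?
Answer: -66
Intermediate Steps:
q(F) = F² (q(F) = F*F = F²)
(0*q(L) + 1)*(-66) = (0*4² + 1)*(-66) = (0*16 + 1)*(-66) = (0 + 1)*(-66) = 1*(-66) = -66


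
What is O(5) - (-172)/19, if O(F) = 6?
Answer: 286/19 ≈ 15.053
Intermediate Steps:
O(5) - (-172)/19 = 6 - (-172)/19 = 6 - 4*(-43/19) = 6 + 172/19 = 286/19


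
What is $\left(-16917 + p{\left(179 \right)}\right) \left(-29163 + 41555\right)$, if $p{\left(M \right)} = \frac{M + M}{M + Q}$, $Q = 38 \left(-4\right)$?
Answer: $- \frac{5655721192}{27} \approx -2.0947 \cdot 10^{8}$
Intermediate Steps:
$Q = -152$
$p{\left(M \right)} = \frac{2 M}{-152 + M}$ ($p{\left(M \right)} = \frac{M + M}{M - 152} = \frac{2 M}{-152 + M}$)
$\left(-16917 + p{\left(179 \right)}\right) \left(-29163 + 41555\right) = \left(-16917 + 2 \cdot 179 \frac{1}{-152 + 179}\right) \left(-29163 + 41555\right) = \left(-16917 + 2 \cdot 179 \cdot \frac{1}{27}\right) 12392 = \left(-16917 + \frac{358}{27}\right) 12392 = \left(- \frac{456401}{27}\right) 12392 = - \frac{5655721192}{27}$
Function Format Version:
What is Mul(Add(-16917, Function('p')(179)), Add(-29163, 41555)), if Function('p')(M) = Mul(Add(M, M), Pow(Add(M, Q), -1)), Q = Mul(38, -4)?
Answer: Rational(-5655721192, 27) ≈ -2.0947e+8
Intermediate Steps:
Q = -152
Function('p')(M) = Mul(2, M, Pow(Add(-152, M), -1)) (Function('p')(M) = Mul(Add(M, M), Pow(Add(M, -152), -1)) = Mul(Mul(2, M), Pow(Add(-152, M), -1)) = Mul(2, M, Pow(Add(-152, M), -1)))
Mul(Add(-16917, Function('p')(179)), Add(-29163, 41555)) = Mul(Add(-16917, Mul(2, 179, Pow(Add(-152, 179), -1))), Add(-29163, 41555)) = Mul(Add(-16917, Mul(2, 179, Pow(27, -1))), 12392) = Mul(Add(-16917, Mul(2, 179, Rational(1, 27))), 12392) = Mul(Add(-16917, Rational(358, 27)), 12392) = Mul(Rational(-456401, 27), 12392) = Rational(-5655721192, 27)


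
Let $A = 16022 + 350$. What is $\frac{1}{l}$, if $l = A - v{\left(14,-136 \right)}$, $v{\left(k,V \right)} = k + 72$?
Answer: $\frac{1}{16286} \approx 6.1402 \cdot 10^{-5}$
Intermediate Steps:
$v{\left(k,V \right)} = 72 + k$
$A = 16372$
$l = 16286$ ($l = 16372 - \left(72 + 14\right) = 16372 - 86 = 16286$)
$\frac{1}{l} = \frac{1}{16286}$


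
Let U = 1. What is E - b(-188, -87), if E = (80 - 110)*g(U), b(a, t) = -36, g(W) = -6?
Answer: 216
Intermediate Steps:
E = 180 (E = (80 - 110)*(-6) = -30*(-6) = 180)
E - b(-188, -87) = 180 - 1*(-36) = 180 + 36 = 216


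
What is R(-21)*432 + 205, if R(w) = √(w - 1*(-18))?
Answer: 205 + 432*I*√3 ≈ 205.0 + 748.25*I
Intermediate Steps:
R(w) = √(18 + w) (R(w) = √(w + 18) = √(18 + w))
R(-21)*432 + 205 = √(18 - 21)*432 + 205 = √(-3)*432 + 205 = (I*√3)*432 + 205 = 432*I*√3 + 205 = 205 + 432*I*√3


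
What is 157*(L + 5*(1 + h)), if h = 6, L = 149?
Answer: 28888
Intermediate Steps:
157*(L + 5*(1 + h)) = 157*(149 + 5*(1 + 6)) = 157*(149 + 5*7) = 157*(149 + 35) = 157*184 = 28888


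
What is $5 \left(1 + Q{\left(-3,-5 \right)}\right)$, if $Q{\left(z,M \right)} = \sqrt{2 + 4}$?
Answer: $5 + 5 \sqrt{6} \approx 17.247$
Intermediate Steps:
$Q{\left(z,M \right)} = \sqrt{6}$
$5 \left(1 + Q{\left(-3,-5 \right)}\right) = 5 \left(1 + \sqrt{6}\right) = 5 + 5 \sqrt{6}$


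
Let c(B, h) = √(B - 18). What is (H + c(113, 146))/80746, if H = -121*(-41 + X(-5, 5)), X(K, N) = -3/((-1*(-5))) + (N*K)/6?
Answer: 166133/2422380 + √95/80746 ≈ 0.068703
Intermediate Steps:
c(B, h) = √(-18 + B)
X(K, N) = -⅗ + K*N/6 (X(K, N) = -3/5 + (K*N)*(⅙) = -3*⅕ + K*N/6 = -⅗ + K*N/6)
H = 166133/30 (H = -121*(-41 + (-⅗ + (⅙)*(-5)*5)) = -121*(-41 + (-⅗ - 25/6)) = -121*(-41 - 143/30) = -121*(-1373/30) = 166133/30 ≈ 5537.8)
(H + c(113, 146))/80746 = (166133/30 + √(-18 + 113))/80746 = (166133/30 + √95)*(1/80746) = 166133/2422380 + √95/80746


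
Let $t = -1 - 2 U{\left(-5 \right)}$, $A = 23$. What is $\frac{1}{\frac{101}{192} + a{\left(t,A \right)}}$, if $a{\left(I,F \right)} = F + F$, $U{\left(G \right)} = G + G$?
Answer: $\frac{192}{8933} \approx 0.021493$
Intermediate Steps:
$U{\left(G \right)} = 2 G$
$t = 19$ ($t = -1 - 2 \cdot 2 \left(-5\right) = -1 - -20 = -1 + 20 = 19$)
$a{\left(I,F \right)} = 2 F$
$\frac{1}{\frac{101}{192} + a{\left(t,A \right)}} = \frac{1}{\frac{101}{192} + 2 \cdot 23} = \frac{1}{101 \cdot \frac{1}{192} + 46} = \frac{1}{\frac{101}{192} + 46} = \frac{1}{\frac{8933}{192}} = \frac{192}{8933}$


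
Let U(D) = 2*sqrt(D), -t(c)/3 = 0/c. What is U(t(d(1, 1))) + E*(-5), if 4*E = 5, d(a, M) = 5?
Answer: -25/4 ≈ -6.2500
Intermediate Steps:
t(c) = 0 (t(c) = -0/c = -3*0 = 0)
E = 5/4 (E = (1/4)*5 = 5/4 ≈ 1.2500)
U(t(d(1, 1))) + E*(-5) = 2*sqrt(0) + (5/4)*(-5) = 2*0 - 25/4 = 0 - 25/4 = -25/4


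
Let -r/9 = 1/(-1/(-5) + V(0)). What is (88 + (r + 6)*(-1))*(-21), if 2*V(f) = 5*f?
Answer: -2667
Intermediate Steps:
V(f) = 5*f/2 (V(f) = (5*f)/2 = 5*f/2)
r = -45 (r = -9/(-1/(-5) + (5/2)*0) = -9/(-1*(-⅕) + 0) = -9/(⅕ + 0) = -9/⅕ = -9*5 = -45)
(88 + (r + 6)*(-1))*(-21) = (88 + (-45 + 6)*(-1))*(-21) = (88 - 39*(-1))*(-21) = (88 + 39)*(-21) = 127*(-21) = -2667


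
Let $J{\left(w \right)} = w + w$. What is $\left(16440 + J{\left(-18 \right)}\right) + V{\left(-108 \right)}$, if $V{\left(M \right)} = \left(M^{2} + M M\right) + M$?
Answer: $39624$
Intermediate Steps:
$J{\left(w \right)} = 2 w$
$V{\left(M \right)} = M + 2 M^{2}$ ($V{\left(M \right)} = \left(M^{2} + M^{2}\right) + M = 2 M^{2} + M = M + 2 M^{2}$)
$\left(16440 + J{\left(-18 \right)}\right) + V{\left(-108 \right)} = \left(16440 + 2 \left(-18\right)\right) - 108 \left(1 + 2 \left(-108\right)\right) = \left(16440 - 36\right) - 108 \left(1 - 216\right) = 16404 - -23220 = 16404 + 23220 = 39624$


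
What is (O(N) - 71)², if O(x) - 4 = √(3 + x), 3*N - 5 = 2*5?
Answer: 4497 - 268*√2 ≈ 4118.0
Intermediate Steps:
N = 5 (N = 5/3 + (2*5)/3 = 5/3 + (⅓)*10 = 5/3 + 10/3 = 5)
O(x) = 4 + √(3 + x)
(O(N) - 71)² = ((4 + √(3 + 5)) - 71)² = ((4 + √8) - 71)² = ((4 + 2*√2) - 71)² = (-67 + 2*√2)²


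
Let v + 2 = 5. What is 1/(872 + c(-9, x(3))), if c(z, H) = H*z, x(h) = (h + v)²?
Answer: 1/548 ≈ 0.0018248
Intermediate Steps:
v = 3 (v = -2 + 5 = 3)
x(h) = (3 + h)² (x(h) = (h + 3)² = (3 + h)²)
1/(872 + c(-9, x(3))) = 1/(872 + (3 + 3)²*(-9)) = 1/(872 + 6²*(-9)) = 1/(872 + 36*(-9)) = 1/(872 - 324) = 1/548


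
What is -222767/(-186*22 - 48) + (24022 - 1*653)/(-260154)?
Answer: 1071425527/19945140 ≈ 53.719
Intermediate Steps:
-222767/(-186*22 - 48) + (24022 - 1*653)/(-260154) = -222767/(-4092 - 48) + (24022 - 653)*(-1/260154) = -222767/(-4140) + 23369*(-1/260154) = -222767*(-1/4140) - 23369/260154 = 222767/4140 - 23369/260154 = 1071425527/19945140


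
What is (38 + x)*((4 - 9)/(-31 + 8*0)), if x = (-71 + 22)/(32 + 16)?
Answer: 8875/1488 ≈ 5.9644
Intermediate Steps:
x = -49/48 ≈ -1.0208
(38 + x)*((4 - 9)/(-31 + 8*0)) = (38 - 49/48)*((4 - 9)/(-31 + 8*0)) = 1775*(-5/(-31 + 0))/48 = 1775*(-5/(-31))/48 = 1775*(-5*(-1/31))/48 = (1775/48)*(5/31) = 8875/1488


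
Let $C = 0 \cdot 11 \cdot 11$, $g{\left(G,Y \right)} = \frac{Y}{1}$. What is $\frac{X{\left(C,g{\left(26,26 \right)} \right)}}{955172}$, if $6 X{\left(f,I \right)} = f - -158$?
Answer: $\frac{79}{2865516} \approx 2.7569 \cdot 10^{-5}$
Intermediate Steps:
$g{\left(G,Y \right)} = Y$ ($g{\left(G,Y \right)} = Y 1 = Y$)
$C = 0$ ($C = 0 \cdot 11 = 0$)
$X{\left(f,I \right)} = \frac{79}{3} + \frac{f}{6}$ ($X{\left(f,I \right)} = \frac{f - -158}{6} = \frac{f + 158}{6} = \frac{158 + f}{6} = \frac{79}{3} + \frac{f}{6}$)
$\frac{X{\left(C,g{\left(26,26 \right)} \right)}}{955172} = \frac{\frac{79}{3} + \frac{1}{6} \cdot 0}{955172} = \left(\frac{79}{3} + 0\right) \frac{1}{955172} = \frac{79}{3} \cdot \frac{1}{955172} = \frac{79}{2865516}$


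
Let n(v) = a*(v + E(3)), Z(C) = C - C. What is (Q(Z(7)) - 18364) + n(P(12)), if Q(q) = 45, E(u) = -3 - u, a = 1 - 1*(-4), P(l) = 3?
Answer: -18334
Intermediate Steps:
Z(C) = 0
a = 5 (a = 1 + 4 = 5)
n(v) = -30 + 5*v (n(v) = 5*(v + (-3 - 1*3)) = 5*(v + (-3 - 3)) = 5*(v - 6) = 5*(-6 + v) = -30 + 5*v)
(Q(Z(7)) - 18364) + n(P(12)) = (45 - 18364) + (-30 + 5*3) = -18319 + (-30 + 15) = -18319 - 15 = -18334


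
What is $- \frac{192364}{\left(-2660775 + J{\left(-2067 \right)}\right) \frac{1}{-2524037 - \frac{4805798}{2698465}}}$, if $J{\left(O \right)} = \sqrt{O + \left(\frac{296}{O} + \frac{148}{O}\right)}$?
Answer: $- \frac{120097506260814969357844035}{658146109810513293662} - \frac{327549258590263273 i \sqrt{981350279}}{3290730549052566468310} \approx -1.8248 \cdot 10^{5} - 3.1181 i$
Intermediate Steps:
$J{\left(O \right)} = \sqrt{O + \frac{444}{O}}$
$- \frac{192364}{\left(-2660775 + J{\left(-2067 \right)}\right) \frac{1}{-2524037 - \frac{4805798}{2698465}}} = - \frac{192364}{\left(-2660775 + \sqrt{-2067 + \frac{444}{-2067}}\right) \frac{1}{-2524037 - \frac{4805798}{2698465}}} = - \frac{192364}{\left(-2660775 + \sqrt{-2067 + 444 \left(- \frac{1}{2067}\right)}\right) \frac{1}{-2524037 - \frac{4805798}{2698465}}} = - \frac{192364}{\left(-2660775 + \sqrt{-2067 - \frac{148}{689}}\right) \frac{1}{-2524037 - \frac{4805798}{2698465}}} = - \frac{192364}{\left(-2660775 + \sqrt{- \frac{1424311}{689}}\right) \frac{1}{- \frac{6811030309003}{2698465}}} = - \frac{192364}{\left(-2660775 + \frac{i \sqrt{981350279}}{689}\right) \left(- \frac{2698465}{6811030309003}\right)} = - \frac{192364}{\frac{7180008210375}{6811030309003} - \frac{2698465 i \sqrt{981350279}}{4692799882903067}}$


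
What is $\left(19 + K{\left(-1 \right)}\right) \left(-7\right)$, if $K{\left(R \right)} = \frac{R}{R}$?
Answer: $-140$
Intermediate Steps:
$K{\left(R \right)} = 1$
$\left(19 + K{\left(-1 \right)}\right) \left(-7\right) = \left(19 + 1\right) \left(-7\right) = 20 \left(-7\right) = -140$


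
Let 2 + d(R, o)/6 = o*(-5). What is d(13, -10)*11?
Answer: 3168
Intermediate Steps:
d(R, o) = -12 - 30*o (d(R, o) = -12 + 6*(o*(-5)) = -12 + 6*(-5*o) = -12 - 30*o)
d(13, -10)*11 = (-12 - 30*(-10))*11 = (-12 + 300)*11 = 288*11 = 3168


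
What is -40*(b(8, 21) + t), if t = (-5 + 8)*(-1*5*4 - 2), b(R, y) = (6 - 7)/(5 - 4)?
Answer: 2680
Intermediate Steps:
b(R, y) = -1 (b(R, y) = -1/1 = -1*1 = -1)
t = -66 (t = 3*(-5*4 - 2) = 3*(-20 - 2) = 3*(-22) = -66)
-40*(b(8, 21) + t) = -40*(-1 - 66) = -40*(-67) = 2680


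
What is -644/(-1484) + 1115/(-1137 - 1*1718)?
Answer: 1314/30263 ≈ 0.043419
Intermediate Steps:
-644/(-1484) + 1115/(-1137 - 1*1718) = -644*(-1/1484) + 1115/(-1137 - 1718) = 23/53 + 1115/(-2855) = 23/53 + 1115*(-1/2855) = 23/53 - 223/571 = 1314/30263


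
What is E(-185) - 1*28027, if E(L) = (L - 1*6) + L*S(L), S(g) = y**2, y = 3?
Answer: -29883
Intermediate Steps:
S(g) = 9 (S(g) = 3**2 = 9)
E(L) = -6 + 10*L (E(L) = (L - 1*6) + L*9 = (L - 6) + 9*L = (-6 + L) + 9*L = -6 + 10*L)
E(-185) - 1*28027 = (-6 + 10*(-185)) - 1*28027 = (-6 - 1850) - 28027 = -1856 - 28027 = -29883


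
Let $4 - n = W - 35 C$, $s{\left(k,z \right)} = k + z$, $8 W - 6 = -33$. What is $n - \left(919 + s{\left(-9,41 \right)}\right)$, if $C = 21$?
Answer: $- \frac{1669}{8} \approx -208.63$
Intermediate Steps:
$W = - \frac{27}{8}$ ($W = \frac{3}{4} + \frac{1}{8} \left(-33\right) = \frac{3}{4} - \frac{33}{8} = - \frac{27}{8} \approx -3.375$)
$n = \frac{5939}{8}$ ($n = 4 - \left(- \frac{27}{8} - 735\right) = 4 - - \frac{5907}{8} = 4 + \frac{5907}{8} = \frac{5939}{8} \approx 742.38$)
$n - \left(919 + s{\left(-9,41 \right)}\right) = \frac{5939}{8} - 951 = - \frac{1669}{8}$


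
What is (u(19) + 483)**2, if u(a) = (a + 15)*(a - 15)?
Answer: 383161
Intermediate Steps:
u(a) = (-15 + a)*(15 + a) (u(a) = (15 + a)*(-15 + a) = (-15 + a)*(15 + a))
(u(19) + 483)**2 = ((-225 + 19**2) + 483)**2 = ((-225 + 361) + 483)**2 = (136 + 483)**2 = 619**2 = 383161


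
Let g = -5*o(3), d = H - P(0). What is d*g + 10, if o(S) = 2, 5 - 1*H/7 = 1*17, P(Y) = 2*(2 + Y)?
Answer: 890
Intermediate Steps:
P(Y) = 4 + 2*Y
H = -84 (H = 35 - 7*17 = 35 - 119 = -84)
d = -88 (d = -84 - (4 + 2*0) = -84 - (4 + 0) = -84 - 1*4 = -84 - 4 = -88)
g = -10 (g = -5*2 = -10)
d*g + 10 = -88*(-10) + 10 = 880 + 10 = 890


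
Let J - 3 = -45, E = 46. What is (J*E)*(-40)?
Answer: 77280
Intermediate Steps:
J = -42 (J = 3 - 45 = -42)
(J*E)*(-40) = -42*46*(-40) = -1932*(-40) = 77280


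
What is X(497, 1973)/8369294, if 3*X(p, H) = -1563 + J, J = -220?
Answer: -1783/25107882 ≈ -7.1014e-5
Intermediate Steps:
X(p, H) = -1783/3 (X(p, H) = (-1563 - 220)/3 = (⅓)*(-1783) = -1783/3)
X(497, 1973)/8369294 = -1783/3/8369294 = -1783/3*1/8369294 = -1783/25107882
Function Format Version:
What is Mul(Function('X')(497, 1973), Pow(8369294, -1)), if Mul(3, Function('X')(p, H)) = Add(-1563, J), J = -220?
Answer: Rational(-1783, 25107882) ≈ -7.1014e-5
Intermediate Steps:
Function('X')(p, H) = Rational(-1783, 3) (Function('X')(p, H) = Mul(Rational(1, 3), Add(-1563, -220)) = Mul(Rational(1, 3), -1783) = Rational(-1783, 3))
Mul(Function('X')(497, 1973), Pow(8369294, -1)) = Mul(Rational(-1783, 3), Pow(8369294, -1)) = Mul(Rational(-1783, 3), Rational(1, 8369294)) = Rational(-1783, 25107882)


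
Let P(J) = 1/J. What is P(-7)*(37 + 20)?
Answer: -57/7 ≈ -8.1429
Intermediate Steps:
P(J) = 1/J
P(-7)*(37 + 20) = (37 + 20)/(-7) = -⅐*57 = -57/7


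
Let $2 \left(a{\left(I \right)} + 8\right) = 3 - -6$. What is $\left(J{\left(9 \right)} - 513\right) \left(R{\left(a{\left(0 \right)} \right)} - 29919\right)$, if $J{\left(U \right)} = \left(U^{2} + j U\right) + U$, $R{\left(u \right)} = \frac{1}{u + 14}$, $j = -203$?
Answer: $\frac{471222750}{7} \approx 6.7318 \cdot 10^{7}$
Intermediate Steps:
$a{\left(I \right)} = - \frac{7}{2}$ ($a{\left(I \right)} = -8 + \frac{3 - -6}{2} = -8 + \frac{3 + 6}{2} = -8 + \frac{1}{2} \cdot 9 = -8 + \frac{9}{2} = - \frac{7}{2}$)
$R{\left(u \right)} = \frac{1}{14 + u}$
$J{\left(U \right)} = U^{2} - 202 U$ ($J{\left(U \right)} = \left(U^{2} - 203 U\right) + U = U^{2} - 202 U$)
$\left(J{\left(9 \right)} - 513\right) \left(R{\left(a{\left(0 \right)} \right)} - 29919\right) = \left(9 \left(-202 + 9\right) - 513\right) \left(\frac{1}{14 - \frac{7}{2}} - 29919\right) = \left(9 \left(-193\right) - 513\right) \left(\frac{1}{\frac{21}{2}} - 29919\right) = \left(-1737 - 513\right) \left(\frac{2}{21} - 29919\right) = \left(-2250\right) \left(- \frac{628297}{21}\right) = \frac{471222750}{7}$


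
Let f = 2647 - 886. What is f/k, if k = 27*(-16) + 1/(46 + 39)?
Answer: -149685/36719 ≈ -4.0765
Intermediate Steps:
k = -36719/85 (k = -432 + 1/85 = -36719/85 ≈ -431.99)
f = 1761
f/k = 1761/(-36719/85) = 1761*(-85/36719) = -149685/36719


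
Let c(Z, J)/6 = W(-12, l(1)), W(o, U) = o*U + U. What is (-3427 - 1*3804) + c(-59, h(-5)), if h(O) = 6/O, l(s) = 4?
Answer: -7495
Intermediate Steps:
W(o, U) = U + U*o (W(o, U) = U*o + U = U + U*o)
c(Z, J) = -264 (c(Z, J) = 6*(4*(1 - 12)) = 6*(4*(-11)) = 6*(-44) = -264)
(-3427 - 1*3804) + c(-59, h(-5)) = (-3427 - 1*3804) - 264 = (-3427 - 3804) - 264 = -7231 - 264 = -7495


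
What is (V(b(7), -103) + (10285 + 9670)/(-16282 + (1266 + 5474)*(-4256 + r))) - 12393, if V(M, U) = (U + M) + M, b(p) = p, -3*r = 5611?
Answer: -118985443489/9532562 ≈ -12482.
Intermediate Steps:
r = -5611/3 (r = -1/3*5611 = -5611/3 ≈ -1870.3)
V(M, U) = U + 2*M (V(M, U) = (M + U) + M = U + 2*M)
(V(b(7), -103) + (10285 + 9670)/(-16282 + (1266 + 5474)*(-4256 + r))) - 12393 = ((-103 + 2*7) + (10285 + 9670)/(-16282 + (1266 + 5474)*(-4256 - 5611/3))) - 12393 = ((-103 + 14) + 19955/(-16282 + 6740*(-18379/3))) - 12393 = (-89 + 19955/(-16282 - 123874460/3)) - 12393 = (-89 + 19955/(-123923306/3)) - 12393 = (-89 + 19955*(-3/123923306)) - 12393 = (-89 - 4605/9532562) - 12393 = -848402623/9532562 - 12393 = -118985443489/9532562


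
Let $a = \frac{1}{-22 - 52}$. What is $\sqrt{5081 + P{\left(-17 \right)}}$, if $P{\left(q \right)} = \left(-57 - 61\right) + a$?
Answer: $\frac{\sqrt{27177314}}{74} \approx 70.448$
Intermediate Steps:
$a = - \frac{1}{74}$ ($a = \frac{1}{-74} = - \frac{1}{74} \approx -0.013514$)
$P{\left(q \right)} = - \frac{8733}{74}$ ($P{\left(q \right)} = \left(-57 - 61\right) - \frac{1}{74} = -118 - \frac{1}{74} = - \frac{8733}{74}$)
$\sqrt{5081 + P{\left(-17 \right)}} = \sqrt{5081 - \frac{8733}{74}} = \sqrt{\frac{367261}{74}} = \frac{\sqrt{27177314}}{74}$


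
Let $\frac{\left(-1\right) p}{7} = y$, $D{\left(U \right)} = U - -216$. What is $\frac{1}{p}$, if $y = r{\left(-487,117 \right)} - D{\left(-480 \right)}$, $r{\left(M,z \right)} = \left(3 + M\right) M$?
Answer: $- \frac{1}{1651804} \approx -6.054 \cdot 10^{-7}$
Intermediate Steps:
$r{\left(M,z \right)} = M \left(3 + M\right)$
$D{\left(U \right)} = 216 + U$ ($D{\left(U \right)} = U + 216 = 216 + U$)
$y = 235972$ ($y = - 487 \left(3 - 487\right) - \left(216 - 480\right) = \left(-487\right) \left(-484\right) - -264 = 235708 + 264 = 235972$)
$p = -1651804$ ($p = \left(-7\right) 235972 = -1651804$)
$\frac{1}{p} = \frac{1}{-1651804} = - \frac{1}{1651804}$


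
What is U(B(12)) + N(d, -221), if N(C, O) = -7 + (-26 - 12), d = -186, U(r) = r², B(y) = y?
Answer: 99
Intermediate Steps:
N(C, O) = -45 (N(C, O) = -7 - 38 = -45)
U(B(12)) + N(d, -221) = 12² - 45 = 144 - 45 = 99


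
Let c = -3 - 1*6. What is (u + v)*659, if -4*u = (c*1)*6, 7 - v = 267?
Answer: -324887/2 ≈ -1.6244e+5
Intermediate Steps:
c = -9 (c = -3 - 6 = -9)
v = -260 (v = 7 - 1*267 = 7 - 267 = -260)
u = 27/2 (u = -(-9*1)*6/4 = -(-9)*6/4 = -¼*(-54) = 27/2 ≈ 13.500)
(u + v)*659 = (27/2 - 260)*659 = -493/2*659 = -324887/2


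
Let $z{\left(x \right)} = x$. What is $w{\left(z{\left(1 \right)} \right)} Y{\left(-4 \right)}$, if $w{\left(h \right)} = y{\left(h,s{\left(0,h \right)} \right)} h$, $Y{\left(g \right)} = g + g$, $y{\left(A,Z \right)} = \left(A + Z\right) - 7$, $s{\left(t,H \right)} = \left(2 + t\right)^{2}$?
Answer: $16$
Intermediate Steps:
$y{\left(A,Z \right)} = -7 + A + Z$
$Y{\left(g \right)} = 2 g$
$w{\left(h \right)} = h \left(-3 + h\right)$ ($w{\left(h \right)} = \left(-7 + h + \left(2 + 0\right)^{2}\right) h = \left(-7 + h + 2^{2}\right) h = \left(-7 + h + 4\right) h = \left(-3 + h\right) h = h \left(-3 + h\right)$)
$w{\left(z{\left(1 \right)} \right)} Y{\left(-4 \right)} = 1 \left(-3 + 1\right) 2 \left(-4\right) = 1 \left(-2\right) \left(-8\right) = \left(-2\right) \left(-8\right) = 16$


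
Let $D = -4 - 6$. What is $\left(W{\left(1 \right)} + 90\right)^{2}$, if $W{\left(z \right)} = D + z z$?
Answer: $6561$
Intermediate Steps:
$D = -10$ ($D = -4 - 6 = -10$)
$W{\left(z \right)} = -10 + z^{2}$ ($W{\left(z \right)} = -10 + z z = -10 + z^{2}$)
$\left(W{\left(1 \right)} + 90\right)^{2} = \left(\left(-10 + 1^{2}\right) + 90\right)^{2} = \left(\left(-10 + 1\right) + 90\right)^{2} = \left(-9 + 90\right)^{2} = 81^{2} = 6561$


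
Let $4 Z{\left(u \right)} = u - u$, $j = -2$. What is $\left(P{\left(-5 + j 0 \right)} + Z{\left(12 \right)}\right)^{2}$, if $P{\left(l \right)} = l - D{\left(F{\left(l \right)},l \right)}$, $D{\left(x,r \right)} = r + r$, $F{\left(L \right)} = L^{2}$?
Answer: $25$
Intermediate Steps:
$Z{\left(u \right)} = 0$ ($Z{\left(u \right)} = \frac{u - u}{4} = \frac{1}{4} \cdot 0 = 0$)
$D{\left(x,r \right)} = 2 r$
$P{\left(l \right)} = - l$ ($P{\left(l \right)} = l - 2 l = - l$)
$\left(P{\left(-5 + j 0 \right)} + Z{\left(12 \right)}\right)^{2} = \left(- (-5 - 0) + 0\right)^{2} = \left(- (-5 + 0) + 0\right)^{2} = \left(\left(-1\right) \left(-5\right) + 0\right)^{2} = \left(5 + 0\right)^{2} = 5^{2} = 25$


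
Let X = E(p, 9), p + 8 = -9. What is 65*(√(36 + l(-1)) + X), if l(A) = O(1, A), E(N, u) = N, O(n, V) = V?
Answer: -1105 + 65*√35 ≈ -720.46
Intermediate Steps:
p = -17 (p = -8 - 9 = -17)
l(A) = A
X = -17
65*(√(36 + l(-1)) + X) = 65*(√(36 - 1) - 17) = 65*(√35 - 17) = 65*(-17 + √35) = -1105 + 65*√35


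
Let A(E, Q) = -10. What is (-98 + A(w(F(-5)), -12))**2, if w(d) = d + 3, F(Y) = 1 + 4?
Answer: 11664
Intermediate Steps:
F(Y) = 5
w(d) = 3 + d
(-98 + A(w(F(-5)), -12))**2 = (-98 - 10)**2 = (-108)**2 = 11664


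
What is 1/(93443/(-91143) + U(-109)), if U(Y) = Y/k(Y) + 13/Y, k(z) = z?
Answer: -9934587/1435559 ≈ -6.9204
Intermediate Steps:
U(Y) = 1 + 13/Y (U(Y) = Y/Y + 13/Y = 1 + 13/Y)
1/(93443/(-91143) + U(-109)) = 1/(93443/(-91143) + (13 - 109)/(-109)) = 1/(93443*(-1/91143) - 1/109*(-96)) = 1/(-93443/91143 + 96/109) = 1/(-1435559/9934587) = -9934587/1435559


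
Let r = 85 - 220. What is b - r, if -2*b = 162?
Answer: 54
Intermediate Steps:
b = -81 (b = -1/2*162 = -81)
r = -135
b - r = -81 - 1*(-135) = -81 + 135 = 54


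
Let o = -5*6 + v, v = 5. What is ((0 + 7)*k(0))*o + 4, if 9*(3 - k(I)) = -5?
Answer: -5564/9 ≈ -618.22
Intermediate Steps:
k(I) = 32/9 (k(I) = 3 - ⅑*(-5) = 3 + 5/9 = 32/9)
o = -25 (o = -5*6 + 5 = -30 + 5 = -25)
((0 + 7)*k(0))*o + 4 = ((0 + 7)*(32/9))*(-25) + 4 = (7*(32/9))*(-25) + 4 = (224/9)*(-25) + 4 = -5600/9 + 4 = -5564/9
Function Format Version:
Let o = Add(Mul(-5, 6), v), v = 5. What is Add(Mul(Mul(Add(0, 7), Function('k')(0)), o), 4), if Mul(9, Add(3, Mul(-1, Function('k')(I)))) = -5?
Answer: Rational(-5564, 9) ≈ -618.22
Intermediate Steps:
Function('k')(I) = Rational(32, 9) (Function('k')(I) = Add(3, Mul(Rational(-1, 9), -5)) = Add(3, Rational(5, 9)) = Rational(32, 9))
o = -25 (o = Add(Mul(-5, 6), 5) = Add(-30, 5) = -25)
Add(Mul(Mul(Add(0, 7), Function('k')(0)), o), 4) = Add(Mul(Mul(Add(0, 7), Rational(32, 9)), -25), 4) = Add(Mul(Mul(7, Rational(32, 9)), -25), 4) = Add(Mul(Rational(224, 9), -25), 4) = Add(Rational(-5600, 9), 4) = Rational(-5564, 9)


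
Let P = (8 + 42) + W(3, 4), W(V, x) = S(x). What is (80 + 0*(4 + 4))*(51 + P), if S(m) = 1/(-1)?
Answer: 8000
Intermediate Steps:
S(m) = -1 (S(m) = 1*(-1) = -1)
W(V, x) = -1
P = 49 (P = (8 + 42) - 1 = 50 - 1 = 49)
(80 + 0*(4 + 4))*(51 + P) = (80 + 0*(4 + 4))*(51 + 49) = (80 + 0*8)*100 = (80 + 0)*100 = 80*100 = 8000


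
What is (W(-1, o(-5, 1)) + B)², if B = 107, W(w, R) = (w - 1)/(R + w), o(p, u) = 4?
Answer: 101761/9 ≈ 11307.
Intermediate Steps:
W(w, R) = (-1 + w)/(R + w)
(W(-1, o(-5, 1)) + B)² = ((-1 - 1)/(4 - 1) + 107)² = (-2/3 + 107)² = ((⅓)*(-2) + 107)² = (-⅔ + 107)² = (319/3)² = 101761/9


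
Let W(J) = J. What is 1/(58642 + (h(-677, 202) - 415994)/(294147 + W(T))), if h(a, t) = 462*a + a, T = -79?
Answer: 294068/17244006211 ≈ 1.7053e-5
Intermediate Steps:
h(a, t) = 463*a
1/(58642 + (h(-677, 202) - 415994)/(294147 + W(T))) = 1/(58642 + (463*(-677) - 415994)/(294147 - 79)) = 1/(58642 + (-313451 - 415994)/294068) = 1/(58642 - 729445*1/294068) = 1/(58642 - 729445/294068) = 1/(17244006211/294068) = 294068/17244006211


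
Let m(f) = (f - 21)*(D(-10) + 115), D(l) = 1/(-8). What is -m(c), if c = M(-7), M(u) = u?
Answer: 6433/2 ≈ 3216.5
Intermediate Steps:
D(l) = -1/8
c = -7
m(f) = -19299/8 + 919*f/8 (m(f) = (f - 21)*(-1/8 + 115) = (-21 + f)*(919/8) = -19299/8 + 919*f/8)
-m(c) = -(-19299/8 + (919/8)*(-7)) = -(-19299/8 - 6433/8) = -1*(-6433/2) = 6433/2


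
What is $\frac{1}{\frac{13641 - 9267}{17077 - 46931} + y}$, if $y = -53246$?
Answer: $- \frac{14927}{794805229} \approx -1.8781 \cdot 10^{-5}$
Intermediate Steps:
$\frac{1}{\frac{13641 - 9267}{17077 - 46931} + y} = \frac{1}{\frac{13641 - 9267}{17077 - 46931} - 53246} = \frac{1}{\frac{4374}{-29854} - 53246} = \frac{1}{4374 \left(- \frac{1}{29854}\right) - 53246} = \frac{1}{- \frac{2187}{14927} - 53246} = \frac{1}{- \frac{794805229}{14927}} = - \frac{14927}{794805229}$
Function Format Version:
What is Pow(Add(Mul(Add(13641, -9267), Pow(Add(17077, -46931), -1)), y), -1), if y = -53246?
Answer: Rational(-14927, 794805229) ≈ -1.8781e-5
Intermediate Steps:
Pow(Add(Mul(Add(13641, -9267), Pow(Add(17077, -46931), -1)), y), -1) = Pow(Add(Mul(Add(13641, -9267), Pow(Add(17077, -46931), -1)), -53246), -1) = Pow(Add(Mul(4374, Pow(-29854, -1)), -53246), -1) = Pow(Add(Mul(4374, Rational(-1, 29854)), -53246), -1) = Pow(Add(Rational(-2187, 14927), -53246), -1) = Pow(Rational(-794805229, 14927), -1) = Rational(-14927, 794805229)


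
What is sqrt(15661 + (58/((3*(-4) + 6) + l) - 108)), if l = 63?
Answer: sqrt(50535003)/57 ≈ 124.72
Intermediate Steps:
sqrt(15661 + (58/((3*(-4) + 6) + l) - 108)) = sqrt(15661 + (58/((3*(-4) + 6) + 63) - 108)) = sqrt(15661 + (58/((-12 + 6) + 63) - 108)) = sqrt(15661 + (58/(-6 + 63) - 108)) = sqrt(15661 + (58/57 - 108)) = sqrt(15661 - 6098/57) = sqrt(886579/57) = sqrt(50535003)/57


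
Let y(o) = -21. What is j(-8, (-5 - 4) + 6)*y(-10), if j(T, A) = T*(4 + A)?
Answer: 168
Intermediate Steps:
j(-8, (-5 - 4) + 6)*y(-10) = -8*(4 + ((-5 - 4) + 6))*(-21) = -8*(4 + (-9 + 6))*(-21) = -8*(4 - 3)*(-21) = -8*1*(-21) = -8*(-21) = 168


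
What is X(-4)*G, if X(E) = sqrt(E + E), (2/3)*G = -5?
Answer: -15*I*sqrt(2) ≈ -21.213*I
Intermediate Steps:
G = -15/2 (G = (3/2)*(-5) = -15/2 ≈ -7.5000)
X(E) = sqrt(2)*sqrt(E) (X(E) = sqrt(2*E) = sqrt(2)*sqrt(E))
X(-4)*G = (sqrt(2)*sqrt(-4))*(-15/2) = (sqrt(2)*(2*I))*(-15/2) = (2*I*sqrt(2))*(-15/2) = -15*I*sqrt(2)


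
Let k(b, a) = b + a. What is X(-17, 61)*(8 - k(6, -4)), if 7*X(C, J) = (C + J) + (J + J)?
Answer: 996/7 ≈ 142.29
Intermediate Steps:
k(b, a) = a + b
X(C, J) = C/7 + 3*J/7 (X(C, J) = ((C + J) + (J + J))/7 = ((C + J) + 2*J)/7 = (C + 3*J)/7 = C/7 + 3*J/7)
X(-17, 61)*(8 - k(6, -4)) = ((1/7)*(-17) + (3/7)*61)*(8 - (-4 + 6)) = (-17/7 + 183/7)*(8 - 1*2) = 166*(8 - 2)/7 = (166/7)*6 = 996/7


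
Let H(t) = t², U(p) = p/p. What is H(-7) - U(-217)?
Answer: 48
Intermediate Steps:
U(p) = 1
H(-7) - U(-217) = (-7)² - 1*1 = 49 - 1 = 48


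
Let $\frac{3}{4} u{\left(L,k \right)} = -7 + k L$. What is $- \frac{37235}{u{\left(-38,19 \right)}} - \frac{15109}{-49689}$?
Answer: $\frac{207206207}{5366412} \approx 38.612$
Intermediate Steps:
$u{\left(L,k \right)} = - \frac{28}{3} + \frac{4 L k}{3}$ ($u{\left(L,k \right)} = \frac{4 \left(-7 + k L\right)}{3} = \frac{4 \left(-7 + L k\right)}{3} = - \frac{28}{3} + \frac{4 L k}{3}$)
$- \frac{37235}{u{\left(-38,19 \right)}} - \frac{15109}{-49689} = - \frac{37235}{- \frac{28}{3} + \frac{4}{3} \left(-38\right) 19} - \frac{15109}{-49689} = - \frac{37235}{- \frac{28}{3} - \frac{2888}{3}} - - \frac{15109}{49689} = - \frac{37235}{-972} + \frac{15109}{49689} = \left(-37235\right) \left(- \frac{1}{972}\right) + \frac{15109}{49689} = \frac{37235}{972} + \frac{15109}{49689} = \frac{207206207}{5366412}$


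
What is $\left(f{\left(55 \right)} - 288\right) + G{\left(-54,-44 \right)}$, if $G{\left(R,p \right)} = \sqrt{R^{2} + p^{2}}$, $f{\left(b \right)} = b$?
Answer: $-233 + 2 \sqrt{1213} \approx -163.34$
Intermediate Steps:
$\left(f{\left(55 \right)} - 288\right) + G{\left(-54,-44 \right)} = \left(55 - 288\right) + \sqrt{\left(-54\right)^{2} + \left(-44\right)^{2}} = -233 + \sqrt{2916 + 1936} = -233 + \sqrt{4852} = -233 + 2 \sqrt{1213}$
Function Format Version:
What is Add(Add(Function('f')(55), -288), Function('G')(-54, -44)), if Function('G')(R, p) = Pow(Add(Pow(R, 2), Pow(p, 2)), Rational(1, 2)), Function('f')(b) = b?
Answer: Add(-233, Mul(2, Pow(1213, Rational(1, 2)))) ≈ -163.34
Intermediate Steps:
Add(Add(Function('f')(55), -288), Function('G')(-54, -44)) = Add(Add(55, -288), Pow(Add(Pow(-54, 2), Pow(-44, 2)), Rational(1, 2))) = Add(-233, Pow(Add(2916, 1936), Rational(1, 2))) = Add(-233, Pow(4852, Rational(1, 2))) = Add(-233, Mul(2, Pow(1213, Rational(1, 2))))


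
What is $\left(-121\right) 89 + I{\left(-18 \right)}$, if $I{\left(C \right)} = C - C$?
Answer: $-10769$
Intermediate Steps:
$I{\left(C \right)} = 0$
$\left(-121\right) 89 + I{\left(-18 \right)} = \left(-121\right) 89 + 0 = -10769 + 0 = -10769$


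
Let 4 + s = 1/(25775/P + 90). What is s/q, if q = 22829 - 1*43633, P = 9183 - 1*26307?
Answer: 215872/1125931055 ≈ 0.00019173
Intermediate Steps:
P = -17124 (P = 9183 - 26307 = -17124)
q = -20804 (q = 22829 - 43633 = -20804)
s = -6044416/1515385 (s = -4 + 1/(25775/(-17124) + 90) = -4 + 1/(25775*(-1/17124) + 90) = -4 + 1/(-25775/17124 + 90) = -4 + 1/(1515385/17124) = -4 + 17124/1515385 = -6044416/1515385 ≈ -3.9887)
s/q = -6044416/1515385/(-20804) = -6044416/1515385*(-1/20804) = 215872/1125931055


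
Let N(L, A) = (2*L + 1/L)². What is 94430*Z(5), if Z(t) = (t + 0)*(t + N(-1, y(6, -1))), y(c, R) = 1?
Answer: 6610100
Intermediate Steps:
N(L, A) = (1/L + 2*L)²
Z(t) = t*(9 + t) (Z(t) = (t + 0)*(t + (1 + 2*(-1)²)²/(-1)²) = t*(t + 1*(1 + 2*1)²) = t*(t + 1*(1 + 2)²) = t*(t + 1*3²) = t*(t + 1*9) = t*(t + 9) = t*(9 + t))
94430*Z(5) = 94430*(5*(9 + 5)) = 94430*(5*14) = 94430*70 = 6610100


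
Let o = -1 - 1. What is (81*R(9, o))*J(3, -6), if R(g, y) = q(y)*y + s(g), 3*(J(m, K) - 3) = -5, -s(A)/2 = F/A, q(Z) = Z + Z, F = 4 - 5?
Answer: 888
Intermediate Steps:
F = -1
q(Z) = 2*Z
s(A) = 2/A (s(A) = -(-2)/A = 2/A)
J(m, K) = 4/3 (J(m, K) = 3 + (⅓)*(-5) = 3 - 5/3 = 4/3)
o = -2
R(g, y) = 2/g + 2*y² (R(g, y) = (2*y)*y + 2/g = 2*y² + 2/g = 2/g + 2*y²)
(81*R(9, o))*J(3, -6) = (81*(2/9 + 2*(-2)²))*(4/3) = (81*(2*(⅑) + 2*4))*(4/3) = (81*(2/9 + 8))*(4/3) = (81*(74/9))*(4/3) = 666*(4/3) = 888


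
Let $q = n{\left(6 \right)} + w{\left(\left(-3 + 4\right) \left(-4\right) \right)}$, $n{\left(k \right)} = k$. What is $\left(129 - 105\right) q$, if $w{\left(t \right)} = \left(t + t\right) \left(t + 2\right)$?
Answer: $528$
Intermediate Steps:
$w{\left(t \right)} = 2 t \left(2 + t\right)$
$q = 22$ ($q = 6 + 2 \left(-3 + 4\right) \left(-4\right) \left(2 + \left(-3 + 4\right) \left(-4\right)\right) = 6 + 2 \cdot 1 \left(-4\right) \left(2 + 1 \left(-4\right)\right) = 6 + 2 \left(-4\right) \left(2 - 4\right) = 6 + 2 \left(-4\right) \left(-2\right) = 6 + 16 = 22$)
$\left(129 - 105\right) q = \left(129 - 105\right) 22 = 24 \cdot 22 = 528$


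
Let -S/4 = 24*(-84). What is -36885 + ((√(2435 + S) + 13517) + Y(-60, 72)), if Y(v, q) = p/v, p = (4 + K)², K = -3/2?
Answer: -1121669/48 + √10499 ≈ -23266.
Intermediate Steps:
K = -3/2 (K = -3*½ = -3/2 ≈ -1.5000)
p = 25/4 (p = (4 - 3/2)² = (5/2)² = 25/4 ≈ 6.2500)
Y(v, q) = 25/(4*v)
S = 8064 (S = -96*(-84) = -4*(-2016) = 8064)
-36885 + ((√(2435 + S) + 13517) + Y(-60, 72)) = -36885 + ((√(2435 + 8064) + 13517) + (25/4)/(-60)) = -36885 + ((√10499 + 13517) + (25/4)*(-1/60)) = -36885 + ((13517 + √10499) - 5/48) = -36885 + (648811/48 + √10499) = -1121669/48 + √10499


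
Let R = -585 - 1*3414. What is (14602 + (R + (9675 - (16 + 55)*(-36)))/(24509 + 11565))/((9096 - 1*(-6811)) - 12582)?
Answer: 7525154/1713515 ≈ 4.3916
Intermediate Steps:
R = -3999 (R = -585 - 3414 = -3999)
(14602 + (R + (9675 - (16 + 55)*(-36)))/(24509 + 11565))/((9096 - 1*(-6811)) - 12582) = (14602 + (-3999 + (9675 - (16 + 55)*(-36)))/(24509 + 11565))/((9096 - 1*(-6811)) - 12582) = (14602 + (-3999 + (9675 - 71*(-36)))/36074)/((9096 + 6811) - 12582) = (14602 + (-3999 + (9675 - 1*(-2556)))*(1/36074))/(15907 - 12582) = (14602 + (-3999 + (9675 + 2556))*(1/36074))/3325 = (14602 + (-3999 + 12231)*(1/36074))*(1/3325) = (14602 + 8232*(1/36074))*(1/3325) = (14602 + 4116/18037)*(1/3325) = (263380390/18037)*(1/3325) = 7525154/1713515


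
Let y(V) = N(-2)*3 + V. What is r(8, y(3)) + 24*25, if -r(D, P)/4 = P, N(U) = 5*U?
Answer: 708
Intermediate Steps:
y(V) = -30 + V (y(V) = (5*(-2))*3 + V = -10*3 + V = -30 + V)
r(D, P) = -4*P
r(8, y(3)) + 24*25 = -4*(-30 + 3) + 24*25 = -4*(-27) + 600 = 108 + 600 = 708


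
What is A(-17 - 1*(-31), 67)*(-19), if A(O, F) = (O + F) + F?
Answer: -2812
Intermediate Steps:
A(O, F) = O + 2*F (A(O, F) = (F + O) + F = O + 2*F)
A(-17 - 1*(-31), 67)*(-19) = ((-17 - 1*(-31)) + 2*67)*(-19) = ((-17 + 31) + 134)*(-19) = (14 + 134)*(-19) = 148*(-19) = -2812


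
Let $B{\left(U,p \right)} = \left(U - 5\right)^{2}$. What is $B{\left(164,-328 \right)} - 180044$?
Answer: $-154763$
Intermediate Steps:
$B{\left(U,p \right)} = \left(-5 + U\right)^{2}$
$B{\left(164,-328 \right)} - 180044 = \left(-5 + 164\right)^{2} - 180044 = 159^{2} - 180044 = 25281 - 180044 = -154763$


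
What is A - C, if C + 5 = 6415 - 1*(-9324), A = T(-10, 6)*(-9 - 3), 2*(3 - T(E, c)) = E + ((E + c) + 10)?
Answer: -15794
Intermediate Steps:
T(E, c) = -2 - E - c/2 (T(E, c) = 3 - (E + ((E + c) + 10))/2 = 3 - (E + (10 + E + c))/2 = 3 - (10 + c + 2*E)/2 = 3 + (-5 - E - c/2) = -2 - E - c/2)
A = -60 (A = (-2 - 1*(-10) - 1/2*6)*(-9 - 3) = (-2 + 10 - 3)*(-12) = 5*(-12) = -60)
C = 15734 (C = -5 + (6415 - 1*(-9324)) = -5 + (6415 + 9324) = -5 + 15739 = 15734)
A - C = -60 - 1*15734 = -60 - 15734 = -15794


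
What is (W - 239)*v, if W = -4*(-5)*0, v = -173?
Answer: 41347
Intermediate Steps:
W = 0 (W = 20*0 = 0)
(W - 239)*v = (0 - 239)*(-173) = -239*(-173) = 41347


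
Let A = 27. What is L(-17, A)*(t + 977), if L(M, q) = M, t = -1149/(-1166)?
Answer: -19385627/1166 ≈ -16626.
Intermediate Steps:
t = 1149/1166 (t = -1149*(-1/1166) = 1149/1166 ≈ 0.98542)
L(-17, A)*(t + 977) = -17*(1149/1166 + 977) = -17*1140331/1166 = -19385627/1166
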